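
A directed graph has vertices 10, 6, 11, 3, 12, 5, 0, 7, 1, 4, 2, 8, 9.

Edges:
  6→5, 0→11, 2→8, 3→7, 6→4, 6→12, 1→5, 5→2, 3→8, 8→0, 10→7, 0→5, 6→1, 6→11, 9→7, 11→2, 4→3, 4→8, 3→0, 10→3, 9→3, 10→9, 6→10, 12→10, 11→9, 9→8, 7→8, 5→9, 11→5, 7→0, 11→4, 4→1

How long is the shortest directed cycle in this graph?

For each vertex v, BFS finds the shortest path from v back to v.
The shortest such closed walk is 11 → 2 → 8 → 0 → 11, length 4.

4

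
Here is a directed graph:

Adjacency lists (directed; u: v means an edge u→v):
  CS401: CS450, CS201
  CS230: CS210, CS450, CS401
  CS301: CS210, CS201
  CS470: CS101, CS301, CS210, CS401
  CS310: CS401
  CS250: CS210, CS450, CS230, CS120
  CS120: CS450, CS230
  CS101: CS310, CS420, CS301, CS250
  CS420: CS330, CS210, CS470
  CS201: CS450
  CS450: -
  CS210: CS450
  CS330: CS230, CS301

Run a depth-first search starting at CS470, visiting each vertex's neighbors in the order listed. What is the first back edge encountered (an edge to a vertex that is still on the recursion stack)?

DFS from CS470 (visiting each vertex's neighbors in the order listed); mark gray on enter, black on exit:
CS470 gray
  CS101 gray
    CS310 gray
      CS401 gray
        CS450 gray
        CS450 black
        CS201 gray
          CS201→CS450: CS450 black — skip
        CS201 black
      CS401 black
    CS310 black
    CS420 gray
      CS330 gray
        CS230 gray
          CS210 gray
            CS210→CS450: CS450 black — skip
          CS210 black
          CS230→CS450: CS450 black — skip
          CS230→CS401: CS401 black — skip
        CS230 black
        CS301 gray
          CS301→CS210: CS210 black — skip
          CS301→CS201: CS201 black — skip
        CS301 black
      CS330 black
      CS420→CS210: CS210 black — skip
      CS420→CS470: CS470 is gray → back edge
First back edge: CS420 → CS470.

CS420->CS470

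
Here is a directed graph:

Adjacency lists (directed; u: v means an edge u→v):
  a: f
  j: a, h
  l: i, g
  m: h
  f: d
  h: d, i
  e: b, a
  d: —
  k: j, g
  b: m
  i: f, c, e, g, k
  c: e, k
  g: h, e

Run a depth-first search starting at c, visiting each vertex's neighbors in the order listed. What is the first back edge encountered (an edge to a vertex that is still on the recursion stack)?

DFS from c (visiting each vertex's neighbors in the order listed); mark gray on enter, black on exit:
c gray
  e gray
    b gray
      m gray
        h gray
          d gray
          d black
          i gray
            f gray
              f→d: d black — skip
            f black
            i→c: c is gray → back edge
First back edge: i → c.

i→c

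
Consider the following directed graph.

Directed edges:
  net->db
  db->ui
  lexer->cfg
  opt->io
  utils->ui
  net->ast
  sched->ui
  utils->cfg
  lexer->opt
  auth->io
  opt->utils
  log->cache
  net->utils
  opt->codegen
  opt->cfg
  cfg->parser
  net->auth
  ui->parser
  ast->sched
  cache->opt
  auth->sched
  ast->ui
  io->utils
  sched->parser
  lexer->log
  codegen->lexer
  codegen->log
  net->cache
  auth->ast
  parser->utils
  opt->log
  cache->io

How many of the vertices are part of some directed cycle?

9

A vertex is on a directed cycle iff it belongs to a strongly connected component of size ≥ 2 (or has a self-loop).
The vertices on cycles are {ui, cfg, log, opt, cache, lexer, utils, parser, codegen} — 9 in total.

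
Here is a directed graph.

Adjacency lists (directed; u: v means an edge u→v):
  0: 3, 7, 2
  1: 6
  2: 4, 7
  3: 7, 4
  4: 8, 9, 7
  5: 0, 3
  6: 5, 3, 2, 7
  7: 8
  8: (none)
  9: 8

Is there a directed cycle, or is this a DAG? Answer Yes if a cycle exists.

DFS with white/gray/black marking, starting from 8:
8 gray
8 black
0 gray
  3 gray
    7 gray
      7→8: 8 black — skip
    7 black
    4 gray
      4→8: 8 black — skip
      9 gray
        9→8: 8 black — skip
      9 black
      4→7: 7 black — skip
    4 black
  3 black
  0→7: 7 black — skip
  2 gray
    2→4: 4 black — skip
    2→7: 7 black — skip
  2 black
0 black
1 gray
  6 gray
    5 gray
      5→0: 0 black — skip
      5→3: 3 black — skip
    5 black
    6→3: 3 black — skip
    6→2: 2 black — skip
    6→7: 7 black — skip
  6 black
1 black
Every edge goes to a white or black vertex — no back edge, so the graph is acyclic.

No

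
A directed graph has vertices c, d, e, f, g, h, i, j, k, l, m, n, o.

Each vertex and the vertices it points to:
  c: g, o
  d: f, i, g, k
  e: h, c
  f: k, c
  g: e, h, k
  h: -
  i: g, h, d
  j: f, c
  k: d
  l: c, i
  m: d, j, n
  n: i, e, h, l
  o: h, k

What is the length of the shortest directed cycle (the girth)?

2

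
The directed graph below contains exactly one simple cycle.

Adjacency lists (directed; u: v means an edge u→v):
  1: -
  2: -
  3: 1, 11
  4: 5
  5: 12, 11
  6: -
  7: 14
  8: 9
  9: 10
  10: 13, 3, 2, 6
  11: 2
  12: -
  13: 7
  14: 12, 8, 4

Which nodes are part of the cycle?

DFS with gray/black marking from 14:
14 gray
  12 gray
  12 black
  8 gray
    9 gray
      10 gray
        13 gray
          7 gray
            7→14: 14 is gray → back edge
Back edge closes the cycle 14 → 8 → 9 → 10 → 13 → 7 → 14; its vertices are {7, 8, 9, 10, 13, 14}.

7, 8, 9, 10, 13, 14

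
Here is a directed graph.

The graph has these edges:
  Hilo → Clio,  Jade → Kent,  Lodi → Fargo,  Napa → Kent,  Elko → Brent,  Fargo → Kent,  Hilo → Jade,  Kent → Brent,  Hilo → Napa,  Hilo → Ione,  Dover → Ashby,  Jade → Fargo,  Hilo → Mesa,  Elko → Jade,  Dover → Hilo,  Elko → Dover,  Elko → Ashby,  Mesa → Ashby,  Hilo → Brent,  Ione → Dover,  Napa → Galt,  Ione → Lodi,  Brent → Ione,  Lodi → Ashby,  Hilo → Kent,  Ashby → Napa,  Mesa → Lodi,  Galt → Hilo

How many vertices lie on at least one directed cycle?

12

A vertex is on a directed cycle iff it belongs to a strongly connected component of size ≥ 2 (or has a self-loop).
The vertices on cycles are {Galt, Hilo, Ione, Jade, Kent, Lodi, Mesa, Napa, Ashby, Brent, Dover, Fargo} — 12 in total.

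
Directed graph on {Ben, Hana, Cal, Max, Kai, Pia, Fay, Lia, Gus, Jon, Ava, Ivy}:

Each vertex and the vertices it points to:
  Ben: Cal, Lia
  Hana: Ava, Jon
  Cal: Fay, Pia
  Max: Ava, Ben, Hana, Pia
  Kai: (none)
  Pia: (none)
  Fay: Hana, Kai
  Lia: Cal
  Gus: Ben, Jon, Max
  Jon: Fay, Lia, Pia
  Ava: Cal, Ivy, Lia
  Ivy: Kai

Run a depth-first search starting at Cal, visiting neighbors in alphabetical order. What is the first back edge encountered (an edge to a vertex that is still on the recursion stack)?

Ava->Cal

DFS from Cal (visiting neighbors in alphabetical order); mark gray on enter, black on exit:
Cal gray
  Fay gray
    Hana gray
      Ava gray
        Ava→Cal: Cal is gray → back edge
First back edge: Ava → Cal.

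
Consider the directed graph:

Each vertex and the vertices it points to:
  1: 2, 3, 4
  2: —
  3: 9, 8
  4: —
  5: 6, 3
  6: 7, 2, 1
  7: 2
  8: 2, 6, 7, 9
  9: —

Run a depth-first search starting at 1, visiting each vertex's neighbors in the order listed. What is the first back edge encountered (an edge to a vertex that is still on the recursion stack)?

6->1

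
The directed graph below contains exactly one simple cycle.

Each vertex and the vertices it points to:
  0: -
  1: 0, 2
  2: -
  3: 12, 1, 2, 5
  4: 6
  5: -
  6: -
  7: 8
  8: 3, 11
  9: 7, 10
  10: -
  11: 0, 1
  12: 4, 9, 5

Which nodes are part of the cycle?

DFS with gray/black marking from 8:
8 gray
  3 gray
    12 gray
      4 gray
        6 gray
        6 black
      4 black
      9 gray
        7 gray
          7→8: 8 is gray → back edge
Back edge closes the cycle 8 → 3 → 12 → 9 → 7 → 8; its vertices are {3, 7, 8, 9, 12}.

3, 7, 8, 9, 12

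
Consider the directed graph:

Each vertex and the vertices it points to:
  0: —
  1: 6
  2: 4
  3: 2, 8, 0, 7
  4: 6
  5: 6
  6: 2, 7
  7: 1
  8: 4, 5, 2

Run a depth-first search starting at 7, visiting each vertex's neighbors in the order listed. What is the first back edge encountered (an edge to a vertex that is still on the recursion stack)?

4→6

DFS from 7 (visiting each vertex's neighbors in the order listed); mark gray on enter, black on exit:
7 gray
  1 gray
    6 gray
      2 gray
        4 gray
          4→6: 6 is gray → back edge
First back edge: 4 → 6.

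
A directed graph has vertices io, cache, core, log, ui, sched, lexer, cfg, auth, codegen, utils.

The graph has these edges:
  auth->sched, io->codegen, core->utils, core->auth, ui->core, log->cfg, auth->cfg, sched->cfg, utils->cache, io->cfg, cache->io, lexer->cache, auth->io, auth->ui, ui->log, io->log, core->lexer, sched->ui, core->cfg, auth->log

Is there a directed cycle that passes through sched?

Yes

sched is on a cycle iff sched can reach itself via ≥1 edge.
sched → ui → core → auth → sched — yes.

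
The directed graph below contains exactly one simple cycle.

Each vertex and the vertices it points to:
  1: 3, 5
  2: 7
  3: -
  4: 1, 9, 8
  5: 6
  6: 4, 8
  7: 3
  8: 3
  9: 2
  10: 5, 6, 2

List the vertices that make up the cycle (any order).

1, 4, 5, 6

DFS with gray/black marking from 5:
5 gray
  6 gray
    4 gray
      1 gray
        3 gray
        3 black
        1→5: 5 is gray → back edge
Back edge closes the cycle 5 → 6 → 4 → 1 → 5; its vertices are {1, 4, 5, 6}.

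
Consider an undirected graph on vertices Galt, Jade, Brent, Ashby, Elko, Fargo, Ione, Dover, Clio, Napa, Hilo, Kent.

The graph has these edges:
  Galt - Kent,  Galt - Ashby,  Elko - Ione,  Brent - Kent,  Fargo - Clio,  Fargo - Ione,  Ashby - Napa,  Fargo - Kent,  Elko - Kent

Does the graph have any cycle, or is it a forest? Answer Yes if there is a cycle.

Yes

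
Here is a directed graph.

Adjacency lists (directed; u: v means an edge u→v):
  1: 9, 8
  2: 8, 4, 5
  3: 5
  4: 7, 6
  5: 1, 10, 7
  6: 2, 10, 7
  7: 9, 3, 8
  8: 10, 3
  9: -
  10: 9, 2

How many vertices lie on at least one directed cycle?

9

A vertex is on a directed cycle iff it belongs to a strongly connected component of size ≥ 2 (or has a self-loop).
The vertices on cycles are {1, 2, 3, 4, 5, 6, 7, 8, 10} — 9 in total.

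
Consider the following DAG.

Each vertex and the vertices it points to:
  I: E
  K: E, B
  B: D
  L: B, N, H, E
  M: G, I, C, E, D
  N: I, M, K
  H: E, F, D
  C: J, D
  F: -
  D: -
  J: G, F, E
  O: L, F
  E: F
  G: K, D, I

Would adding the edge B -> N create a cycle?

Yes

Adding B→N creates a cycle iff N can already reach B.
Path from N: N → K → B.
So N → … → B → N is a cycle.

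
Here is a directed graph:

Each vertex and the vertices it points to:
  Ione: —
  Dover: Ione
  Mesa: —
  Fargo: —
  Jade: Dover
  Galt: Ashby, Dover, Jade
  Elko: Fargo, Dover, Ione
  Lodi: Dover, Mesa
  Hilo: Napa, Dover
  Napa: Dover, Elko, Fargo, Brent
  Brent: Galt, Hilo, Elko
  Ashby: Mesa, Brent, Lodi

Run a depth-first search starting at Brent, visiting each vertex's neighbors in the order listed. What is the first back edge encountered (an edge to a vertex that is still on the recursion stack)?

Ashby→Brent

DFS from Brent (visiting each vertex's neighbors in the order listed); mark gray on enter, black on exit:
Brent gray
  Galt gray
    Ashby gray
      Mesa gray
      Mesa black
      Ashby→Brent: Brent is gray → back edge
First back edge: Ashby → Brent.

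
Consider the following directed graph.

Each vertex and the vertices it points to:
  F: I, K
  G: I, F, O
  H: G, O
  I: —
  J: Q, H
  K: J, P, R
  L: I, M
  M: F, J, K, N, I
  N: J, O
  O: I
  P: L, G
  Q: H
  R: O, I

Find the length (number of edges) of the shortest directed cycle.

For each vertex v, BFS finds the shortest path from v back to v.
The shortest such closed walk is M → K → P → L → M, length 4.

4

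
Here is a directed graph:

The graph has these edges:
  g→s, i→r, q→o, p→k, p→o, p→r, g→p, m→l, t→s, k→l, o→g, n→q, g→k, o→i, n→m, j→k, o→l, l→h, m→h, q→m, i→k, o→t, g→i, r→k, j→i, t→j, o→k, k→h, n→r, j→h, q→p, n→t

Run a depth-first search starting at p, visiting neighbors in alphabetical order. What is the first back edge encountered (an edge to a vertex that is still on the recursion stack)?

DFS from p (visiting neighbors in alphabetical order); mark gray on enter, black on exit:
p gray
  k gray
    h gray
    h black
    l gray
      l→h: h black — skip
    l black
  k black
  o gray
    g gray
      i gray
        i→k: k black — skip
        r gray
          r→k: k black — skip
        r black
      i black
      g→k: k black — skip
      g→p: p is gray → back edge
First back edge: g → p.

g→p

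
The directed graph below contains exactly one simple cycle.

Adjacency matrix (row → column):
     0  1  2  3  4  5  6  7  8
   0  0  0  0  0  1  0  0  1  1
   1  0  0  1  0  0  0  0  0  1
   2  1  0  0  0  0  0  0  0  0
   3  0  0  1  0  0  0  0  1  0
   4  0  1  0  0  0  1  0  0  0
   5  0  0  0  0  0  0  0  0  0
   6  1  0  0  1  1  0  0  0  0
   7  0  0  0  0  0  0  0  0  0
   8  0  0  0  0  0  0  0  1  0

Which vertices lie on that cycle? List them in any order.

DFS with gray/black marking from 0:
0 gray
  4 gray
    5 gray
    5 black
    1 gray
      2 gray
        2→0: 0 is gray → back edge
Back edge closes the cycle 0 → 4 → 1 → 2 → 0; its vertices are {0, 1, 2, 4}.

0, 1, 2, 4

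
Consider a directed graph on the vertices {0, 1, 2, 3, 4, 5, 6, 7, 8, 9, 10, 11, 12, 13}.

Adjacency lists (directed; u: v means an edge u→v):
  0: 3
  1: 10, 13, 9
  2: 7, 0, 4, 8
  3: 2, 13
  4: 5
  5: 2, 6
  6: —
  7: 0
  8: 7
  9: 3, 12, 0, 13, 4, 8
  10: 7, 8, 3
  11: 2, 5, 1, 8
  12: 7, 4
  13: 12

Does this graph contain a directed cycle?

Yes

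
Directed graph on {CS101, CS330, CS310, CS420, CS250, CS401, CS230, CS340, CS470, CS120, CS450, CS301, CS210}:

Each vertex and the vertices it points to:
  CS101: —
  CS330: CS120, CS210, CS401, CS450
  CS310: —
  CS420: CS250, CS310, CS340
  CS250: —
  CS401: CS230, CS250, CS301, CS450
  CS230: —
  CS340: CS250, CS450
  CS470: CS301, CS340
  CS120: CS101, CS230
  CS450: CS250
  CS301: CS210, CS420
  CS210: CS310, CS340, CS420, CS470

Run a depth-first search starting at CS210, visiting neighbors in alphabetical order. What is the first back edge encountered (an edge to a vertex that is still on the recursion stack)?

CS301→CS210

DFS from CS210 (visiting neighbors in alphabetical order); mark gray on enter, black on exit:
CS210 gray
  CS310 gray
  CS310 black
  CS340 gray
    CS250 gray
    CS250 black
    CS450 gray
      CS450→CS250: CS250 black — skip
    CS450 black
  CS340 black
  CS420 gray
    CS420→CS250: CS250 black — skip
    CS420→CS310: CS310 black — skip
    CS420→CS340: CS340 black — skip
  CS420 black
  CS470 gray
    CS301 gray
      CS301→CS210: CS210 is gray → back edge
First back edge: CS301 → CS210.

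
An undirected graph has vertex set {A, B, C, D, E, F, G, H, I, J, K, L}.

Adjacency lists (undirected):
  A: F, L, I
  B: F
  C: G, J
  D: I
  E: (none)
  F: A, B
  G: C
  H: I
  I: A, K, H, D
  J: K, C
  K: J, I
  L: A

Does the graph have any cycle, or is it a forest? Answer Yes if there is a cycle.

DFS, tracking each vertex's parent; an edge to a visited non-parent vertex closes a cycle.
Start from J:
visit J (parent –)
  visit K (parent J)
    K–J: parent, skip
    visit I (parent K)
      visit A (parent I)
        visit F (parent A)
          F–A: parent, skip
          visit B (parent F)
            B–F: parent, skip
        visit L (parent A)
          L–A: parent, skip
        A–I: parent, skip
      I–K: parent, skip
      visit H (parent I)
        H–I: parent, skip
      visit D (parent I)
        D–I: parent, skip
  visit C (parent J)
    visit G (parent C)
      G–C: parent, skip
    C–J: parent, skip
visit E (parent –)
No non-parent visited neighbor found — the graph is a forest.

No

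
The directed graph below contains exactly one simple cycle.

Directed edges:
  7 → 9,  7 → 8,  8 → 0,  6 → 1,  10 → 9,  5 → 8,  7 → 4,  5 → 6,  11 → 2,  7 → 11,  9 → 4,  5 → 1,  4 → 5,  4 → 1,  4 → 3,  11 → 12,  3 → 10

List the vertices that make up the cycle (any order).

DFS with gray/black marking from 4:
4 gray
  3 gray
    10 gray
      9 gray
        9→4: 4 is gray → back edge
Back edge closes the cycle 4 → 3 → 10 → 9 → 4; its vertices are {3, 4, 9, 10}.

3, 4, 9, 10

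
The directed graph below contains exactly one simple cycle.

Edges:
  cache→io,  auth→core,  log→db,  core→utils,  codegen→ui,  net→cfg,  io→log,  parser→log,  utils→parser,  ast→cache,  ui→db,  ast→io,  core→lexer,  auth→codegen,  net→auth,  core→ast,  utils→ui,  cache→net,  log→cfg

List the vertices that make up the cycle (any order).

ast, net, auth, core, cache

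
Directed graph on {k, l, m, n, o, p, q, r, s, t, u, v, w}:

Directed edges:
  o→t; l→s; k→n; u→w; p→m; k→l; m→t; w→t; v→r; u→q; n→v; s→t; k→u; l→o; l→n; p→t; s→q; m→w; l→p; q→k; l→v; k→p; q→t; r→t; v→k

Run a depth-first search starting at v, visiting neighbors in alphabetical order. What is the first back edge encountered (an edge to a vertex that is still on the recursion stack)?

n→v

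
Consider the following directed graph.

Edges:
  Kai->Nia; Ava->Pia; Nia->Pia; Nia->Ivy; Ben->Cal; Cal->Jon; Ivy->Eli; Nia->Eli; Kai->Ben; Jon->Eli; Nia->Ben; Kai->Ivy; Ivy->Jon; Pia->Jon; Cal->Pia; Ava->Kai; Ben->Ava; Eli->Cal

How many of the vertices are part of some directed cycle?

A vertex is on a directed cycle iff it belongs to a strongly connected component of size ≥ 2 (or has a self-loop).
The vertices on cycles are {Ava, Ben, Cal, Eli, Jon, Kai, Nia, Pia} — 8 in total.

8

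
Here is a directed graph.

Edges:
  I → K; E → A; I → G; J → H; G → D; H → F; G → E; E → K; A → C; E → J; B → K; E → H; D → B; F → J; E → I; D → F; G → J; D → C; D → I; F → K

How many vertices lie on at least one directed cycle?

A vertex is on a directed cycle iff it belongs to a strongly connected component of size ≥ 2 (or has a self-loop).
The vertices on cycles are {D, E, F, G, H, I, J} — 7 in total.

7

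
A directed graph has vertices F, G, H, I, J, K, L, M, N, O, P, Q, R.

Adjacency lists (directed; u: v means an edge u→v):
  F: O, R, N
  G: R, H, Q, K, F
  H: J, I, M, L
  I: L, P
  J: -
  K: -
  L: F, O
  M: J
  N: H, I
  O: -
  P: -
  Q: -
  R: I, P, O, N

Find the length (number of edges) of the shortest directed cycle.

For each vertex v, BFS finds the shortest path from v back to v.
The shortest such closed walk is H → L → F → N → H, length 4.

4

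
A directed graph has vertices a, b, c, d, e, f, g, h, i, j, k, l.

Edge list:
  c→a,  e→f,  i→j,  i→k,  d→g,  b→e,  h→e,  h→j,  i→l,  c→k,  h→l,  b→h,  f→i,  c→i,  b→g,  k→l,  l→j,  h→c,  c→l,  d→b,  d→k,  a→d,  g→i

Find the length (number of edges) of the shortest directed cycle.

For each vertex v, BFS finds the shortest path from v back to v.
The shortest such closed walk is d → b → h → c → a → d, length 5.

5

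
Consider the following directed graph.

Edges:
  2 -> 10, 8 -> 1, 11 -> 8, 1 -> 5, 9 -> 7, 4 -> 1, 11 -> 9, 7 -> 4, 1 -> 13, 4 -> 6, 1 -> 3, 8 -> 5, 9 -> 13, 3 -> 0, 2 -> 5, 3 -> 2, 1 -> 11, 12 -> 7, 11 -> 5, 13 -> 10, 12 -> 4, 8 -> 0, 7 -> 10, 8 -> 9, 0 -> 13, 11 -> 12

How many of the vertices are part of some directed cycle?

A vertex is on a directed cycle iff it belongs to a strongly connected component of size ≥ 2 (or has a self-loop).
The vertices on cycles are {1, 4, 7, 8, 9, 11, 12} — 7 in total.

7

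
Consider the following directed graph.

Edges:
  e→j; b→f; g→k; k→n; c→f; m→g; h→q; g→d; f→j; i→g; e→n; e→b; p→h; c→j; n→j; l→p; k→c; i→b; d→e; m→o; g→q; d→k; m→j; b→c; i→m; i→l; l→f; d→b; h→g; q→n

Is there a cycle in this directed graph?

DFS with white/gray/black marking, starting from j:
j gray
j black
b gray
  f gray
    f→j: j black — skip
  f black
  c gray
    c→j: j black — skip
    c→f: f black — skip
  c black
b black
d gray
  e gray
    e→j: j black — skip
    n gray
      n→j: j black — skip
    n black
    e→b: b black — skip
  e black
  d→b: b black — skip
  k gray
    k→n: n black — skip
    k→c: c black — skip
  k black
d black
g gray
  g→d: d black — skip
  g→k: k black — skip
  q gray
    q→n: n black — skip
  q black
g black
h gray
  h→g: g black — skip
  h→q: q black — skip
h black
i gray
  m gray
    o gray
    o black
    m→g: g black — skip
    m→j: j black — skip
  m black
  l gray
    l→f: f black — skip
    p gray
      p→h: h black — skip
    p black
  l black
  i→b: b black — skip
  i→g: g black — skip
i black
Every edge goes to a white or black vertex — no back edge, so the graph is acyclic.

No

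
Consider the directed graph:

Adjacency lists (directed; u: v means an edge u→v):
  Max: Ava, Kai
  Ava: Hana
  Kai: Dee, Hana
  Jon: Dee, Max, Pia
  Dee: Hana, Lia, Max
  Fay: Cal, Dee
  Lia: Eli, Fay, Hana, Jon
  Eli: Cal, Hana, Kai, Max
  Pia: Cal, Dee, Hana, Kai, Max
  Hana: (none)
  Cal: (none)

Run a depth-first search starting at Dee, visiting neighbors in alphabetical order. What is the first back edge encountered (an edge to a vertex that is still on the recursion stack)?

Kai→Dee

DFS from Dee (visiting neighbors in alphabetical order); mark gray on enter, black on exit:
Dee gray
  Hana gray
  Hana black
  Lia gray
    Eli gray
      Cal gray
      Cal black
      Eli→Hana: Hana black — skip
      Kai gray
        Kai→Dee: Dee is gray → back edge
First back edge: Kai → Dee.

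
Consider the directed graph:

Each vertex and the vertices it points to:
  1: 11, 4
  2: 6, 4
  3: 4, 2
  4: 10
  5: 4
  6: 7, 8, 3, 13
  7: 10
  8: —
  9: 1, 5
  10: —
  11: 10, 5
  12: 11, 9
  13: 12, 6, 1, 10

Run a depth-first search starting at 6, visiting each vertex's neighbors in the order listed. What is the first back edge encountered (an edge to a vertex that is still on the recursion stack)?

2->6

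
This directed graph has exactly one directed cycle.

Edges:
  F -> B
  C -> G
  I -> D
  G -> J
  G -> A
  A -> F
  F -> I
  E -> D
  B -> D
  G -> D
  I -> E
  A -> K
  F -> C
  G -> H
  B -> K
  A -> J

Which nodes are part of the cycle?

A, C, F, G

DFS with gray/black marking from F:
F gray
  B gray
    K gray
    K black
    D gray
    D black
  B black
  C gray
    G gray
      A gray
        A→F: F is gray → back edge
Back edge closes the cycle F → C → G → A → F; its vertices are {A, C, F, G}.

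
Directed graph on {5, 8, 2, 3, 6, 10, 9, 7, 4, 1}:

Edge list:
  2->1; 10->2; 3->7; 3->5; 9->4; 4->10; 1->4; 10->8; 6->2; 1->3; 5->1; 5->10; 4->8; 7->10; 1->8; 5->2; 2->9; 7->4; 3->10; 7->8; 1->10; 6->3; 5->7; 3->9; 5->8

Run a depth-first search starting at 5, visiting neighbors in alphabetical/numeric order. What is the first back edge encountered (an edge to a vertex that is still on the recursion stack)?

3→5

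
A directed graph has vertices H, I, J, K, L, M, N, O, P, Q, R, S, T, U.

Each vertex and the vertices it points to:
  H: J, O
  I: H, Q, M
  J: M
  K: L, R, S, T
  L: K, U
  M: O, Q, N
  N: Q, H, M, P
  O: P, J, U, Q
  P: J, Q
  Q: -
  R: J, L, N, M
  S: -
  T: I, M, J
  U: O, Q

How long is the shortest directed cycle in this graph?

For each vertex v, BFS finds the shortest path from v back to v.
The shortest such closed walk is K → L → K, length 2.

2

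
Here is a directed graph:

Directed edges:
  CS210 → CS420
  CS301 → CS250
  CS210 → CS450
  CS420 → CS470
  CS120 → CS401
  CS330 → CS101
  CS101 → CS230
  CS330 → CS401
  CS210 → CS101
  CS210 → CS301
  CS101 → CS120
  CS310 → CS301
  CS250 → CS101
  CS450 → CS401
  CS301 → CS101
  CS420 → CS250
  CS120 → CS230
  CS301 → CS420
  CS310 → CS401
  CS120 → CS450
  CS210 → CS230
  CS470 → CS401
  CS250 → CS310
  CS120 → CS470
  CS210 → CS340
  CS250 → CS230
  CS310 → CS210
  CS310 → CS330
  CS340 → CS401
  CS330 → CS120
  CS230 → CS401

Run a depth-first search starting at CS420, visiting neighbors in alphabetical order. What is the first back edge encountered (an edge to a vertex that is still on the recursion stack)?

CS301->CS250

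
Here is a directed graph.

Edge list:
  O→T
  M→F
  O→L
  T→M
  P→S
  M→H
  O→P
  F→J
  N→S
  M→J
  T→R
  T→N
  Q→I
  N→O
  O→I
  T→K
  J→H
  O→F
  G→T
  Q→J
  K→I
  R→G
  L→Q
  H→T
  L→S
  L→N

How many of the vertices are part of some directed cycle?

A vertex is on a directed cycle iff it belongs to a strongly connected component of size ≥ 2 (or has a self-loop).
The vertices on cycles are {F, G, H, J, L, M, N, O, Q, R, T} — 11 in total.

11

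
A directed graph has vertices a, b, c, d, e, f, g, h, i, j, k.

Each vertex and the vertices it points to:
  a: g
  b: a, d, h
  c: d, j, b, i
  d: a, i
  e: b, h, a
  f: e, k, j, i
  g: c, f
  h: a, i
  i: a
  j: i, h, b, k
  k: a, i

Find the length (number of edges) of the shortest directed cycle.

4

For each vertex v, BFS finds the shortest path from v back to v.
The shortest such closed walk is g → f → e → a → g, length 4.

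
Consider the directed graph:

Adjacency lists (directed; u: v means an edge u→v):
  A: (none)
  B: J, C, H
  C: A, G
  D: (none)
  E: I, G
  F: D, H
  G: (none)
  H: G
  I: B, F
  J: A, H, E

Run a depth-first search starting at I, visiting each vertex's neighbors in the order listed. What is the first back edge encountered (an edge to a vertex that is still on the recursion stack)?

DFS from I (visiting each vertex's neighbors in the order listed); mark gray on enter, black on exit:
I gray
  B gray
    J gray
      A gray
      A black
      H gray
        G gray
        G black
      H black
      E gray
        E→I: I is gray → back edge
First back edge: E → I.

E->I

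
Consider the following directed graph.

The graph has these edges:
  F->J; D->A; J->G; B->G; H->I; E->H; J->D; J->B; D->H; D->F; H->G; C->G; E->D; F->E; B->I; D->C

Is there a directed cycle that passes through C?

C lies on a cycle iff there is a path from C back to itself.
Exploring from C, it never reaches itself; equivalently, its strongly connected component is a singleton.

No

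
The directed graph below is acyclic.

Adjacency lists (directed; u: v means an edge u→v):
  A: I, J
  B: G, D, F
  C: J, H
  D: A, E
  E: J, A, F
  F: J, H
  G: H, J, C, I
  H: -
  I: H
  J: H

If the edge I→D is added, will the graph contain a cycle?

Yes

Adding I→D creates a cycle iff D can already reach I.
Path from D: D → A → I.
So D → … → I → D is a cycle.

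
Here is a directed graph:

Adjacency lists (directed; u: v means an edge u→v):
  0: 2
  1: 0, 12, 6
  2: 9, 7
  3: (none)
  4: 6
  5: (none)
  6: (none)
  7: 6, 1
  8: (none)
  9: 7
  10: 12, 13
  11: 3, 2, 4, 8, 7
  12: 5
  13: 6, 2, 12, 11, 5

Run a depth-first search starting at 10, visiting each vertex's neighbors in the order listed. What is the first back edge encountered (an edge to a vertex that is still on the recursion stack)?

DFS from 10 (visiting each vertex's neighbors in the order listed); mark gray on enter, black on exit:
10 gray
  12 gray
    5 gray
    5 black
  12 black
  13 gray
    6 gray
    6 black
    2 gray
      9 gray
        7 gray
          7→6: 6 black — skip
          1 gray
            0 gray
              0→2: 2 is gray → back edge
First back edge: 0 → 2.

0→2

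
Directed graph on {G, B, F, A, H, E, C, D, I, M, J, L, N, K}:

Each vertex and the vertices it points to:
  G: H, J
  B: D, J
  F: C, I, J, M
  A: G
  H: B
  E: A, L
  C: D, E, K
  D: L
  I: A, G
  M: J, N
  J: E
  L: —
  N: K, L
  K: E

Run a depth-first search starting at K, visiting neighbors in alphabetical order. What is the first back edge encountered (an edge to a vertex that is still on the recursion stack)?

J→E

DFS from K (visiting neighbors in alphabetical order); mark gray on enter, black on exit:
K gray
  E gray
    A gray
      G gray
        H gray
          B gray
            D gray
              L gray
              L black
            D black
            J gray
              J→E: E is gray → back edge
First back edge: J → E.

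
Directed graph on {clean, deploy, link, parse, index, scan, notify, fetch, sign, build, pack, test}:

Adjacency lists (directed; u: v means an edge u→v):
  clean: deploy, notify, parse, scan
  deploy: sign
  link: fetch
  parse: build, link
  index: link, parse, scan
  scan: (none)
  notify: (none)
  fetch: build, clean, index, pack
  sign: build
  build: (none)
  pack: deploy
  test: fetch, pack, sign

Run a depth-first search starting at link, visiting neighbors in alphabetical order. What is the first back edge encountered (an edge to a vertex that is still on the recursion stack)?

parse→link

DFS from link (visiting neighbors in alphabetical order); mark gray on enter, black on exit:
link gray
  fetch gray
    build gray
    build black
    clean gray
      deploy gray
        sign gray
          sign→build: build black — skip
        sign black
      deploy black
      notify gray
      notify black
      parse gray
        parse→build: build black — skip
        parse→link: link is gray → back edge
First back edge: parse → link.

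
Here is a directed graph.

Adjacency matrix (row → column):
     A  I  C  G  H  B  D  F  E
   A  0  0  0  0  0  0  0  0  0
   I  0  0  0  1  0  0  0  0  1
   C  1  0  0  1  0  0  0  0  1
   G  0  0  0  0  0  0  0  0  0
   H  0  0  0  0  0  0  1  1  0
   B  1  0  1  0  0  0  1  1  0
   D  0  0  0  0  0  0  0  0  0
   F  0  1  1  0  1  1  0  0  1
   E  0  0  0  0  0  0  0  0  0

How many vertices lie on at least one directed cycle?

3

A vertex is on a directed cycle iff it belongs to a strongly connected component of size ≥ 2 (or has a self-loop).
The vertices on cycles are {B, F, H} — 3 in total.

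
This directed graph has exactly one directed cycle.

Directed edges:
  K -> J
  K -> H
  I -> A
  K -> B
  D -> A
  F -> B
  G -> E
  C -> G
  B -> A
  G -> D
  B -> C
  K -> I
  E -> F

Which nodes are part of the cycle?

B, C, E, F, G

DFS with gray/black marking from B:
B gray
  C gray
    G gray
      D gray
        A gray
        A black
      D black
      E gray
        F gray
          F→B: B is gray → back edge
Back edge closes the cycle B → C → G → E → F → B; its vertices are {B, C, E, F, G}.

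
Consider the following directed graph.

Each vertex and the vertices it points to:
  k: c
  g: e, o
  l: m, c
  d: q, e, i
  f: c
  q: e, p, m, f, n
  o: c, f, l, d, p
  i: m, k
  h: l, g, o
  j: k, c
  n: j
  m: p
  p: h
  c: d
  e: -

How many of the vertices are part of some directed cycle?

A vertex is on a directed cycle iff it belongs to a strongly connected component of size ≥ 2 (or has a self-loop).
The vertices on cycles are {c, d, f, g, h, i, j, k, l, m, n, o, p, q} — 14 in total.

14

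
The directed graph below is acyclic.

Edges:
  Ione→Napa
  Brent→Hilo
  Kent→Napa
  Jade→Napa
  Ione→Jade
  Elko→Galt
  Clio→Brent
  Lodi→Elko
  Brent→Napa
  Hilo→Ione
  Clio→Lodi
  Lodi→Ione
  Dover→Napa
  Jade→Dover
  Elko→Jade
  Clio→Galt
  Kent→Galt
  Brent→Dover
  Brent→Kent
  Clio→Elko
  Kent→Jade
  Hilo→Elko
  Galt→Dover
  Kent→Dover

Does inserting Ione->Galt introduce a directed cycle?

No

Adding Ione→Galt creates a cycle iff Galt can already reach Ione.
Explore from Galt: no path reaches Ione. The graph stays acyclic.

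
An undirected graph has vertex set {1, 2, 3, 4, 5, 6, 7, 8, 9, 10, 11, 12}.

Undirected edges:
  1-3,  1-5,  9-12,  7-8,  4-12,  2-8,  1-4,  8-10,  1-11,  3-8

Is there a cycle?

DFS, tracking each vertex's parent; an edge to a visited non-parent vertex closes a cycle.
Start from 6:
visit 6 (parent –)
visit 1 (parent –)
  visit 4 (parent 1)
    4–1: parent, skip
    visit 12 (parent 4)
      12–4: parent, skip
      visit 9 (parent 12)
        9–12: parent, skip
  visit 11 (parent 1)
    11–1: parent, skip
  visit 5 (parent 1)
    5–1: parent, skip
  visit 3 (parent 1)
    3–1: parent, skip
    visit 8 (parent 3)
      visit 10 (parent 8)
        10–8: parent, skip
      visit 2 (parent 8)
        2–8: parent, skip
      visit 7 (parent 8)
        7–8: parent, skip
      8–3: parent, skip
No non-parent visited neighbor found — the graph is a forest.

No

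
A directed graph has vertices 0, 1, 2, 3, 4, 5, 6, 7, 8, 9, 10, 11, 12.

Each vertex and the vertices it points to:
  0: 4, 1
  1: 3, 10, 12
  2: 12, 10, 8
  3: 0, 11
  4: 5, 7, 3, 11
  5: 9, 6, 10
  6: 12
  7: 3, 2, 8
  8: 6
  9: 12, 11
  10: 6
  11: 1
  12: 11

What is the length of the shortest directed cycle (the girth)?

3

For each vertex v, BFS finds the shortest path from v back to v.
The shortest such closed walk is 0 → 1 → 3 → 0, length 3.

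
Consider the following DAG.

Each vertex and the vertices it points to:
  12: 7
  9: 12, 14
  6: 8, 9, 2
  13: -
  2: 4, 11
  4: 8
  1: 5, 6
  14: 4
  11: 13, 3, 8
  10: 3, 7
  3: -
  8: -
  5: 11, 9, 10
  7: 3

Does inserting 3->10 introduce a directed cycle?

Yes

Adding 3→10 creates a cycle iff 10 can already reach 3.
Path from 10: 10 → 3.
So 10 → … → 3 → 10 is a cycle.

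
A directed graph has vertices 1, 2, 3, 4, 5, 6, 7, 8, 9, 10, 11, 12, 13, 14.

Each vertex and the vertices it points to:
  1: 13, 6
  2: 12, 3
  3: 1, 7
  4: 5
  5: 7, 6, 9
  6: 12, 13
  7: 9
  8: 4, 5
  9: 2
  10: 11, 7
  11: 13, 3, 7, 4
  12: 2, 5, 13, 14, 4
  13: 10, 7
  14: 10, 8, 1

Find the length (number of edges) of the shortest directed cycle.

For each vertex v, BFS finds the shortest path from v back to v.
The shortest such closed walk is 12 → 2 → 12, length 2.

2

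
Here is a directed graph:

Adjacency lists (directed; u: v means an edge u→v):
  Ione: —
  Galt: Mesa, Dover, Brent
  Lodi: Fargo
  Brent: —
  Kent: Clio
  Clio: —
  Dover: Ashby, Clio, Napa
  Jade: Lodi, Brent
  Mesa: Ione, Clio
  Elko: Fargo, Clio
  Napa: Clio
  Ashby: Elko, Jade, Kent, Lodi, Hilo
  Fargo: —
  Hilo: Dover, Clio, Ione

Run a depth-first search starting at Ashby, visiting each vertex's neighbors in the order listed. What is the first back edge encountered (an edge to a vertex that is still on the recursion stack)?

DFS from Ashby (visiting each vertex's neighbors in the order listed); mark gray on enter, black on exit:
Ashby gray
  Elko gray
    Fargo gray
    Fargo black
    Clio gray
    Clio black
  Elko black
  Jade gray
    Lodi gray
      Lodi→Fargo: Fargo black — skip
    Lodi black
    Brent gray
    Brent black
  Jade black
  Kent gray
    Kent→Clio: Clio black — skip
  Kent black
  Ashby→Lodi: Lodi black — skip
  Hilo gray
    Dover gray
      Dover→Ashby: Ashby is gray → back edge
First back edge: Dover → Ashby.

Dover->Ashby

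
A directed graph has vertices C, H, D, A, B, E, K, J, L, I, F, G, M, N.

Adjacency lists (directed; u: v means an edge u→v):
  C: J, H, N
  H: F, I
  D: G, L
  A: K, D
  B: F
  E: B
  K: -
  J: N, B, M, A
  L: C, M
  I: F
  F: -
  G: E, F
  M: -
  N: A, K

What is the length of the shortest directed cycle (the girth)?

5

For each vertex v, BFS finds the shortest path from v back to v.
The shortest such closed walk is D → L → C → N → A → D, length 5.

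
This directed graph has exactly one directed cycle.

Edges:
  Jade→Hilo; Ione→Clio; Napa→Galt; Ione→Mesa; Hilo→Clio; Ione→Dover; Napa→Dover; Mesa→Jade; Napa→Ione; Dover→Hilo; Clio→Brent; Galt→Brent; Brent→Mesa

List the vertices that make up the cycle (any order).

Clio, Hilo, Jade, Mesa, Brent

DFS with gray/black marking from Brent:
Brent gray
  Mesa gray
    Jade gray
      Hilo gray
        Clio gray
          Clio→Brent: Brent is gray → back edge
Back edge closes the cycle Brent → Mesa → Jade → Hilo → Clio → Brent; its vertices are {Clio, Hilo, Jade, Mesa, Brent}.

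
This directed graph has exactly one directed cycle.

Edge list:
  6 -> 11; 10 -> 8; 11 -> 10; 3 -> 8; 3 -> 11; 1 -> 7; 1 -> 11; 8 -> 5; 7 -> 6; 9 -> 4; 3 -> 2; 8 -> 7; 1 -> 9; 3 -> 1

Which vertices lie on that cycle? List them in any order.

6, 7, 8, 10, 11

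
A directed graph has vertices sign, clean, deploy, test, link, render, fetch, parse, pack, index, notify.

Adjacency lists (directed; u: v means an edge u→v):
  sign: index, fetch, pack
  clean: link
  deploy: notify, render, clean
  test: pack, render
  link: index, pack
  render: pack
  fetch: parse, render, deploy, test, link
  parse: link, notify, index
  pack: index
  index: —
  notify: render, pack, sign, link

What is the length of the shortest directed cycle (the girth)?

4

For each vertex v, BFS finds the shortest path from v back to v.
The shortest such closed walk is fetch → parse → notify → sign → fetch, length 4.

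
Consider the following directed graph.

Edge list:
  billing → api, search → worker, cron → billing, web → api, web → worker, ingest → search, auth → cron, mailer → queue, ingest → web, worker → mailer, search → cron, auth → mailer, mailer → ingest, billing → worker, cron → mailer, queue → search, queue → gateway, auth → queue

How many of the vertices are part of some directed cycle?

8

A vertex is on a directed cycle iff it belongs to a strongly connected component of size ≥ 2 (or has a self-loop).
The vertices on cycles are {web, cron, queue, ingest, mailer, search, worker, billing} — 8 in total.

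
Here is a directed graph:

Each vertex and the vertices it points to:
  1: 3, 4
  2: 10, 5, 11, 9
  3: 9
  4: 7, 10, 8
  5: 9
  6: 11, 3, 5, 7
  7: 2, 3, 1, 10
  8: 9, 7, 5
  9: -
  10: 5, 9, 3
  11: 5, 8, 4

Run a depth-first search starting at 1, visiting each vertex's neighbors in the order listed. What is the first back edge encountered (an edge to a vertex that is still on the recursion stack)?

8→7

DFS from 1 (visiting each vertex's neighbors in the order listed); mark gray on enter, black on exit:
1 gray
  3 gray
    9 gray
    9 black
  3 black
  4 gray
    7 gray
      2 gray
        10 gray
          5 gray
            5→9: 9 black — skip
          5 black
          10→9: 9 black — skip
          10→3: 3 black — skip
        10 black
        2→5: 5 black — skip
        11 gray
          11→5: 5 black — skip
          8 gray
            8→9: 9 black — skip
            8→7: 7 is gray → back edge
First back edge: 8 → 7.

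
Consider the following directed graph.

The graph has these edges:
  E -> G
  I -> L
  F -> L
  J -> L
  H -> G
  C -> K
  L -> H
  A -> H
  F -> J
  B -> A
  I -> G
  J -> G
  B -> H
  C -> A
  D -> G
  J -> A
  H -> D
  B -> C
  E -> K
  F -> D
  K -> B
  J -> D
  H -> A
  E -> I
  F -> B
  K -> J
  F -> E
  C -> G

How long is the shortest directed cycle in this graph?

For each vertex v, BFS finds the shortest path from v back to v.
The shortest such closed walk is A → H → A, length 2.

2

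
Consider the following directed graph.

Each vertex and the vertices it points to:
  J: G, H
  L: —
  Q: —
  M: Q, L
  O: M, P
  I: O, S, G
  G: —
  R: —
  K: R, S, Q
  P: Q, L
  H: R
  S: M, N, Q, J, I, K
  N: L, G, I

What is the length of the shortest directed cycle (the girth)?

2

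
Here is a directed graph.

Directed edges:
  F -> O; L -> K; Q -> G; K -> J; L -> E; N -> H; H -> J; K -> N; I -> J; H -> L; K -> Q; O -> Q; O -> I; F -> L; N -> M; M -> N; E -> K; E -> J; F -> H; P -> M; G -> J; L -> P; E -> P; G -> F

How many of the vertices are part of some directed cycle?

A vertex is on a directed cycle iff it belongs to a strongly connected component of size ≥ 2 (or has a self-loop).
The vertices on cycles are {E, F, G, H, K, L, M, N, O, P, Q} — 11 in total.

11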